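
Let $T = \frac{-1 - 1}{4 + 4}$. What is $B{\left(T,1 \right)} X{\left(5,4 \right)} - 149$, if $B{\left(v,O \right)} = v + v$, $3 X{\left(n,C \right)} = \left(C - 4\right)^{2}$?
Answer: $-149$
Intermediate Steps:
$X{\left(n,C \right)} = \frac{\left(-4 + C\right)^{2}}{3}$ ($X{\left(n,C \right)} = \frac{\left(C - 4\right)^{2}}{3} = \frac{\left(-4 + C\right)^{2}}{3}$)
$T = - \frac{1}{4}$ ($T = - \frac{2}{8} = \left(-2\right) \frac{1}{8} = - \frac{1}{4} \approx -0.25$)
$B{\left(v,O \right)} = 2 v$
$B{\left(T,1 \right)} X{\left(5,4 \right)} - 149 = 2 \left(- \frac{1}{4}\right) \frac{\left(-4 + 4\right)^{2}}{3} - 149 = - \frac{\frac{1}{3} \cdot 0^{2}}{2} - 149 = - \frac{\frac{1}{3} \cdot 0}{2} - 149 = \left(- \frac{1}{2}\right) 0 - 149 = 0 - 149 = -149$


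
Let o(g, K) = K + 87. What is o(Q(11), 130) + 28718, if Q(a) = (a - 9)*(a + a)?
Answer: 28935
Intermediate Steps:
Q(a) = 2*a*(-9 + a) (Q(a) = (-9 + a)*(2*a) = 2*a*(-9 + a))
o(g, K) = 87 + K
o(Q(11), 130) + 28718 = (87 + 130) + 28718 = 217 + 28718 = 28935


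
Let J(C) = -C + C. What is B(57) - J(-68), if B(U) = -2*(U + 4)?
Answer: -122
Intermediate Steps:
J(C) = 0
B(U) = -8 - 2*U (B(U) = -2*(4 + U) = -8 - 2*U)
B(57) - J(-68) = (-8 - 2*57) - 1*0 = (-8 - 114) + 0 = -122 + 0 = -122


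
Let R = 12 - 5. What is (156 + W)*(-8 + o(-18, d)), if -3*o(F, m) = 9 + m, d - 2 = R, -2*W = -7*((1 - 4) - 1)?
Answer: -1988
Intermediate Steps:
W = -14 (W = -(-7)*((1 - 4) - 1)/2 = -(-7)*(-3 - 1)/2 = -(-7)*(-4)/2 = -½*28 = -14)
R = 7
d = 9 (d = 2 + 7 = 9)
o(F, m) = -3 - m/3 (o(F, m) = -(9 + m)/3 = -3 - m/3)
(156 + W)*(-8 + o(-18, d)) = (156 - 14)*(-8 + (-3 - ⅓*9)) = 142*(-8 + (-3 - 3)) = 142*(-8 - 6) = 142*(-14) = -1988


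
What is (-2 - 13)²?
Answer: 225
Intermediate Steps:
(-2 - 13)² = (-15)² = 225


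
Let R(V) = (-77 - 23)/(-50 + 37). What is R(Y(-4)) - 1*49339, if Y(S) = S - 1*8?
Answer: -641307/13 ≈ -49331.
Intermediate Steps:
Y(S) = -8 + S (Y(S) = S - 8 = -8 + S)
R(V) = 100/13 (R(V) = -100/(-13) = -100*(-1/13) = 100/13)
R(Y(-4)) - 1*49339 = 100/13 - 1*49339 = 100/13 - 49339 = -641307/13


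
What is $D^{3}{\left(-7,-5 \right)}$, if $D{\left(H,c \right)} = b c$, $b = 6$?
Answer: $-27000$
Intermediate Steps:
$D{\left(H,c \right)} = 6 c$
$D^{3}{\left(-7,-5 \right)} = \left(6 \left(-5\right)\right)^{3} = \left(-30\right)^{3} = -27000$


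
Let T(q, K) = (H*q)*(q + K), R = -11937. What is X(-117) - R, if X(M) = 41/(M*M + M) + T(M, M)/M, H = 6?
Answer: 142953917/13572 ≈ 10533.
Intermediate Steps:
T(q, K) = 6*q*(K + q) (T(q, K) = (6*q)*(q + K) = (6*q)*(K + q) = 6*q*(K + q))
X(M) = 12*M + 41/(M + M²) (X(M) = 41/(M*M + M) + (6*M*(M + M))/M = 41/(M² + M) + (6*M*(2*M))/M = 41/(M + M²) + (12*M²)/M = 41/(M + M²) + 12*M = 12*M + 41/(M + M²))
X(-117) - R = (41 + 12*(-117)² + 12*(-117)³)/((-117)*(1 - 117)) - 1*(-11937) = -1/117*(41 + 12*13689 + 12*(-1601613))/(-116) + 11937 = -1/117*(-1/116)*(41 + 164268 - 19219356) + 11937 = -1/117*(-1/116)*(-19055047) + 11937 = -19055047/13572 + 11937 = 142953917/13572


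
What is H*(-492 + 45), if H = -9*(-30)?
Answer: -120690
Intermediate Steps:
H = 270 (H = -1*(-270) = 270)
H*(-492 + 45) = 270*(-492 + 45) = 270*(-447) = -120690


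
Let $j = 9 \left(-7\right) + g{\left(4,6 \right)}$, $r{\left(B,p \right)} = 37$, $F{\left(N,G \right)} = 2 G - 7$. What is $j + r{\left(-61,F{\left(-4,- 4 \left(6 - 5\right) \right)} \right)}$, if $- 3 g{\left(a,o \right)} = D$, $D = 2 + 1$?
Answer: $-27$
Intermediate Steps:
$D = 3$
$g{\left(a,o \right)} = -1$ ($g{\left(a,o \right)} = \left(- \frac{1}{3}\right) 3 = -1$)
$F{\left(N,G \right)} = -7 + 2 G$
$j = -64$ ($j = 9 \left(-7\right) - 1 = -63 - 1 = -64$)
$j + r{\left(-61,F{\left(-4,- 4 \left(6 - 5\right) \right)} \right)} = -64 + 37 = -27$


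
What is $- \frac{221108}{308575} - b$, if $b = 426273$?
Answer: $- \frac{131537412083}{308575} \approx -4.2627 \cdot 10^{5}$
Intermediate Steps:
$- \frac{221108}{308575} - b = - \frac{221108}{308575} - 426273 = - \frac{131537412083}{308575}$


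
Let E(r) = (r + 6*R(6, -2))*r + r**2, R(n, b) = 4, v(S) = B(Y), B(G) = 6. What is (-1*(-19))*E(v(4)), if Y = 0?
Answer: 4104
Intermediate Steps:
v(S) = 6
E(r) = r**2 + r*(24 + r) (E(r) = (r + 6*4)*r + r**2 = (r + 24)*r + r**2 = (24 + r)*r + r**2 = r*(24 + r) + r**2 = r**2 + r*(24 + r))
(-1*(-19))*E(v(4)) = (-1*(-19))*(2*6*(12 + 6)) = 19*(2*6*18) = 19*216 = 4104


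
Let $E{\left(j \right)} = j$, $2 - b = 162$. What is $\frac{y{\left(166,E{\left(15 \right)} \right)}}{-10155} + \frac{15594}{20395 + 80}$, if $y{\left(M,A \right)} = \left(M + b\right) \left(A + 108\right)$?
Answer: $\frac{3183256}{4620525} \approx 0.68894$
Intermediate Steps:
$b = -160$ ($b = 2 - 162 = -160$)
$y{\left(M,A \right)} = \left(-160 + M\right) \left(108 + A\right)$ ($y{\left(M,A \right)} = \left(M - 160\right) \left(A + 108\right) = \left(-160 + M\right) \left(108 + A\right)$)
$\frac{y{\left(166,E{\left(15 \right)} \right)}}{-10155} + \frac{15594}{20395 + 80} = \frac{-17280 - 2400 + 108 \cdot 166 + 15 \cdot 166}{-10155} + \frac{15594}{20395 + 80} = \left(-17280 - 2400 + 17928 + 2490\right) \left(- \frac{1}{10155}\right) + \frac{15594}{20475} = 738 \left(- \frac{1}{10155}\right) + 15594 \cdot \frac{1}{20475} = - \frac{246}{3385} + \frac{5198}{6825} = \frac{3183256}{4620525}$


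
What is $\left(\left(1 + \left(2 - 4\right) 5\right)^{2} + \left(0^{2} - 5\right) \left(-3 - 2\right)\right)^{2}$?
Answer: $11236$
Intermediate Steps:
$\left(\left(1 + \left(2 - 4\right) 5\right)^{2} + \left(0^{2} - 5\right) \left(-3 - 2\right)\right)^{2} = \left(\left(1 - 10\right)^{2} + \left(0 - 5\right) \left(-5\right)\right)^{2} = \left(\left(1 - 10\right)^{2} - -25\right)^{2} = \left(\left(-9\right)^{2} + 25\right)^{2} = \left(81 + 25\right)^{2} = 106^{2} = 11236$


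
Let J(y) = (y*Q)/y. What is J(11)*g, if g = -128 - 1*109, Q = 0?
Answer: 0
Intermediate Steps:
J(y) = 0 (J(y) = (y*0)/y = 0/y = 0)
g = -237 (g = -128 - 109 = -237)
J(11)*g = 0*(-237) = 0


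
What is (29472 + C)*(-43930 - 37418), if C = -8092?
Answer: -1739220240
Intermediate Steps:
(29472 + C)*(-43930 - 37418) = (29472 - 8092)*(-43930 - 37418) = 21380*(-81348) = -1739220240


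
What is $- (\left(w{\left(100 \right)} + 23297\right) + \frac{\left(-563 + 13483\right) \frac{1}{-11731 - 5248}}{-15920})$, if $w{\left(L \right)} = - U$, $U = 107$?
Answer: $- \frac{156709718303}{6757642} \approx -23190.0$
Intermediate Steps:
$w{\left(L \right)} = -107$ ($w{\left(L \right)} = \left(-1\right) 107 = -107$)
$- (\left(w{\left(100 \right)} + 23297\right) + \frac{\left(-563 + 13483\right) \frac{1}{-11731 - 5248}}{-15920}) = - (\left(-107 + 23297\right) + \frac{\left(-563 + 13483\right) \frac{1}{-11731 - 5248}}{-15920}) = - (23190 + \frac{12920}{-16979} \left(- \frac{1}{15920}\right)) = - (23190 + 12920 \left(- \frac{1}{16979}\right) \left(- \frac{1}{15920}\right)) = - (23190 - - \frac{323}{6757642}) = - (23190 + \frac{323}{6757642}) = \left(-1\right) \frac{156709718303}{6757642} = - \frac{156709718303}{6757642}$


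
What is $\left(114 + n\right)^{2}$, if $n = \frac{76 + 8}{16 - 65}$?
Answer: $\frac{617796}{49} \approx 12608.0$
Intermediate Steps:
$n = - \frac{12}{7}$ ($n = \frac{84}{-49} = 84 \left(- \frac{1}{49}\right) = - \frac{12}{7} \approx -1.7143$)
$\left(114 + n\right)^{2} = \left(114 - \frac{12}{7}\right)^{2} = \left(\frac{786}{7}\right)^{2} = \frac{617796}{49}$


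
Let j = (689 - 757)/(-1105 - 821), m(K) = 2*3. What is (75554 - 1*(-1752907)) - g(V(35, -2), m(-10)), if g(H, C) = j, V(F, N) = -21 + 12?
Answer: 1760807909/963 ≈ 1.8285e+6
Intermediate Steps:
m(K) = 6
j = 34/963 (j = -68/(-1926) = -68*(-1/1926) = 34/963 ≈ 0.035306)
V(F, N) = -9
g(H, C) = 34/963
(75554 - 1*(-1752907)) - g(V(35, -2), m(-10)) = (75554 - 1*(-1752907)) - 1*34/963 = (75554 + 1752907) - 34/963 = 1828461 - 34/963 = 1760807909/963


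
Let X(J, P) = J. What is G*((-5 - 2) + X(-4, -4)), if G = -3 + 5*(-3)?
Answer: 198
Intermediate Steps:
G = -18 (G = -3 - 15 = -18)
G*((-5 - 2) + X(-4, -4)) = -18*((-5 - 2) - 4) = -18*(-7 - 4) = -18*(-11) = 198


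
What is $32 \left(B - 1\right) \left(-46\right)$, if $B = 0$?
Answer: $1472$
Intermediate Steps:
$32 \left(B - 1\right) \left(-46\right) = 32 \left(0 - 1\right) \left(-46\right) = 32 \left(-1\right) \left(-46\right) = \left(-32\right) \left(-46\right) = 1472$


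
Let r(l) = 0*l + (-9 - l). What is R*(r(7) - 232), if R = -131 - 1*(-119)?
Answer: 2976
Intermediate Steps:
R = -12 (R = -131 + 119 = -12)
r(l) = -9 - l (r(l) = 0 + (-9 - l) = -9 - l)
R*(r(7) - 232) = -12*((-9 - 1*7) - 232) = -12*((-9 - 7) - 232) = -12*(-16 - 232) = -12*(-248) = 2976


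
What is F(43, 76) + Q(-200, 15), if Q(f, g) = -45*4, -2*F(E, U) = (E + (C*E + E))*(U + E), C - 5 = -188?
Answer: 925817/2 ≈ 4.6291e+5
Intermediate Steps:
C = -183 (C = 5 - 188 = -183)
F(E, U) = 181*E*(E + U)/2 (F(E, U) = -(E + (-183*E + E))*(U + E)/2 = -(E - 182*E)*(E + U)/2 = -(-181*E)*(E + U)/2 = -(-181)*E*(E + U)/2 = 181*E*(E + U)/2)
Q(f, g) = -180
F(43, 76) + Q(-200, 15) = (181/2)*43*(43 + 76) - 180 = (181/2)*43*119 - 180 = 926177/2 - 180 = 925817/2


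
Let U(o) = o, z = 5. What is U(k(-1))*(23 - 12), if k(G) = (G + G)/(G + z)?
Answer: -11/2 ≈ -5.5000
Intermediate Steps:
k(G) = 2*G/(5 + G) (k(G) = (G + G)/(G + 5) = (2*G)/(5 + G) = 2*G/(5 + G))
U(k(-1))*(23 - 12) = (2*(-1)/(5 - 1))*(23 - 12) = (2*(-1)/4)*11 = (2*(-1)*(1/4))*11 = -1/2*11 = -11/2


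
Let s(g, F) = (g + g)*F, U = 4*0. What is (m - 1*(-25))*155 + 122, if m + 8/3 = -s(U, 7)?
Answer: 10751/3 ≈ 3583.7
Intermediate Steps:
U = 0
s(g, F) = 2*F*g (s(g, F) = (2*g)*F = 2*F*g)
m = -8/3 (m = -8/3 - 2*7*0 = -8/3 - 1*0 = -8/3 + 0 = -8/3 ≈ -2.6667)
(m - 1*(-25))*155 + 122 = (-8/3 - 1*(-25))*155 + 122 = (-8/3 + 25)*155 + 122 = (67/3)*155 + 122 = 10385/3 + 122 = 10751/3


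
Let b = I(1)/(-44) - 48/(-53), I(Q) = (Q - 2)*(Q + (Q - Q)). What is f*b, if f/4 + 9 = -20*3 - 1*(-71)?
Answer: 4330/583 ≈ 7.4271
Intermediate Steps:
I(Q) = Q*(-2 + Q) (I(Q) = (-2 + Q)*(Q + 0) = (-2 + Q)*Q = Q*(-2 + Q))
f = 8 (f = -36 + 4*(-20*3 - 1*(-71)) = -36 + 4*(-60 + 71) = -36 + 4*11 = -36 + 44 = 8)
b = 2165/2332 (b = (1*(-2 + 1))/(-44) - 48/(-53) = (1*(-1))*(-1/44) - 48*(-1/53) = -1*(-1/44) + 48/53 = 1/44 + 48/53 = 2165/2332 ≈ 0.92839)
f*b = 8*(2165/2332) = 4330/583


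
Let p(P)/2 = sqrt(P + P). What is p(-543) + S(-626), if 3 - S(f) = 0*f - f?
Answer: -623 + 2*I*sqrt(1086) ≈ -623.0 + 65.909*I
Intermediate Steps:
S(f) = 3 + f (S(f) = 3 - (0*f - f) = 3 - (0 - f) = 3 - (-1)*f = 3 + f)
p(P) = 2*sqrt(2)*sqrt(P) (p(P) = 2*sqrt(P + P) = 2*sqrt(2*P) = 2*(sqrt(2)*sqrt(P)) = 2*sqrt(2)*sqrt(P))
p(-543) + S(-626) = 2*sqrt(2)*sqrt(-543) + (3 - 626) = 2*sqrt(2)*(I*sqrt(543)) - 623 = 2*I*sqrt(1086) - 623 = -623 + 2*I*sqrt(1086)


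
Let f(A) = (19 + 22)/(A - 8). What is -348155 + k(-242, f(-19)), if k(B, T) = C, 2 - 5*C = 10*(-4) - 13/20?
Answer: -34814647/100 ≈ -3.4815e+5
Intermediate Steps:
f(A) = 41/(-8 + A)
C = 853/100 (C = ⅖ - (10*(-4) - 13/20)/5 = ⅖ - (-40 - 13*1/20)/5 = ⅖ - (-40 - 13/20)/5 = ⅖ - ⅕*(-813/20) = ⅖ + 813/100 = 853/100 ≈ 8.5300)
k(B, T) = 853/100
-348155 + k(-242, f(-19)) = -348155 + 853/100 = -34814647/100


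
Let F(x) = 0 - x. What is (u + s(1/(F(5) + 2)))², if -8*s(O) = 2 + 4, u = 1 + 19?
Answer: 5929/16 ≈ 370.56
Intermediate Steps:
F(x) = -x
u = 20
s(O) = -¾ (s(O) = -(2 + 4)/8 = -⅛*6 = -¾)
(u + s(1/(F(5) + 2)))² = (20 - ¾)² = (77/4)² = 5929/16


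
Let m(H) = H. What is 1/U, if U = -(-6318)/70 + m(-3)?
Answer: 35/3054 ≈ 0.011460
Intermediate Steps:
U = 3054/35 (U = -(-6318)/70 - 3 = -117*(-27/35) - 3 = 3159/35 - 3 = 3054/35 ≈ 87.257)
1/U = 1/(3054/35) = 35/3054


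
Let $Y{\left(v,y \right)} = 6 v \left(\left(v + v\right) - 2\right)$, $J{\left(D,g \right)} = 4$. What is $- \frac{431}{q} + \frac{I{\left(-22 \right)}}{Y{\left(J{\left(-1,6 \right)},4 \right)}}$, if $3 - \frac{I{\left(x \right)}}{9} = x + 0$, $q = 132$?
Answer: $- \frac{899}{528} \approx -1.7027$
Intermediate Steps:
$Y{\left(v,y \right)} = 6 v \left(-2 + 2 v\right)$ ($Y{\left(v,y \right)} = 6 v \left(2 v - 2\right) = 6 v \left(-2 + 2 v\right)$)
$I{\left(x \right)} = 27 - 9 x$ ($I{\left(x \right)} = 27 - 9 \left(x + 0\right) = 27 - 9 x$)
$- \frac{431}{q} + \frac{I{\left(-22 \right)}}{Y{\left(J{\left(-1,6 \right)},4 \right)}} = - \frac{431}{132} + \frac{27 - -198}{12 \cdot 4 \left(-1 + 4\right)} = \left(-431\right) \frac{1}{132} + \frac{27 + 198}{12 \cdot 4 \cdot 3} = - \frac{431}{132} + \frac{225}{144} = - \frac{431}{132} + 225 \cdot \frac{1}{144} = - \frac{431}{132} + \frac{25}{16} = - \frac{899}{528}$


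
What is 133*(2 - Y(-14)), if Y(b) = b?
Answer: 2128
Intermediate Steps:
133*(2 - Y(-14)) = 133*(2 - 1*(-14)) = 133*(2 + 14) = 133*16 = 2128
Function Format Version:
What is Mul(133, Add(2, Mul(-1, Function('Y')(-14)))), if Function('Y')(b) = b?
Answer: 2128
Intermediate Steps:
Mul(133, Add(2, Mul(-1, Function('Y')(-14)))) = Mul(133, Add(2, Mul(-1, -14))) = Mul(133, Add(2, 14)) = Mul(133, 16) = 2128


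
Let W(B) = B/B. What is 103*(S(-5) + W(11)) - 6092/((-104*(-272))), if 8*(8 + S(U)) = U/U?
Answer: -5009383/7072 ≈ -708.34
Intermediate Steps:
S(U) = -63/8 (S(U) = -8 + (U/U)/8 = -8 + (⅛)*1 = -8 + ⅛ = -63/8)
W(B) = 1
103*(S(-5) + W(11)) - 6092/((-104*(-272))) = 103*(-63/8 + 1) - 6092/((-104*(-272))) = 103*(-55/8) - 6092/28288 = -5665/8 - 6092/28288 = -5665/8 - 1*1523/7072 = -5665/8 - 1523/7072 = -5009383/7072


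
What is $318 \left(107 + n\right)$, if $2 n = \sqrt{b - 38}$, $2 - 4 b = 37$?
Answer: $34026 + \frac{159 i \sqrt{187}}{2} \approx 34026.0 + 1087.1 i$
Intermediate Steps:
$b = - \frac{35}{4}$ ($b = \frac{1}{2} - \frac{37}{4} = - \frac{35}{4} \approx -8.75$)
$n = \frac{i \sqrt{187}}{4}$ ($n = \frac{\sqrt{- \frac{35}{4} - 38}}{2} = \frac{\sqrt{- \frac{187}{4}}}{2} = \frac{\frac{1}{2} i \sqrt{187}}{2} = \frac{i \sqrt{187}}{4} \approx 3.4187 i$)
$318 \left(107 + n\right) = 318 \left(107 + \frac{i \sqrt{187}}{4}\right) = 34026 + \frac{159 i \sqrt{187}}{2}$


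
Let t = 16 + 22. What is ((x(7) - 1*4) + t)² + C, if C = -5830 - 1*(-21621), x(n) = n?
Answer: 17472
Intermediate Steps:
t = 38
C = 15791 (C = -5830 + 21621 = 15791)
((x(7) - 1*4) + t)² + C = ((7 - 1*4) + 38)² + 15791 = ((7 - 4) + 38)² + 15791 = (3 + 38)² + 15791 = 41² + 15791 = 1681 + 15791 = 17472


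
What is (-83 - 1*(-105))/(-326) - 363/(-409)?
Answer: 54670/66667 ≈ 0.82005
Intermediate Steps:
(-83 - 1*(-105))/(-326) - 363/(-409) = (-83 + 105)*(-1/326) - 363*(-1/409) = 22*(-1/326) + 363/409 = -11/163 + 363/409 = 54670/66667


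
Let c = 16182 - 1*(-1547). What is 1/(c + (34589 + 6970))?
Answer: 1/59288 ≈ 1.6867e-5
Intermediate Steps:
c = 17729 (c = 16182 + 1547 = 17729)
1/(c + (34589 + 6970)) = 1/(17729 + (34589 + 6970)) = 1/(17729 + 41559) = 1/59288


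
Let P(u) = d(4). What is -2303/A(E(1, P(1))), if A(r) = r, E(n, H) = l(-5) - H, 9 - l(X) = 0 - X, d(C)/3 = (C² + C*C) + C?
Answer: 2303/104 ≈ 22.144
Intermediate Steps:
d(C) = 3*C + 6*C² (d(C) = 3*((C² + C*C) + C) = 3*((C² + C²) + C) = 3*(2*C² + C) = 3*(C + 2*C²) = 3*C + 6*C²)
l(X) = 9 + X (l(X) = 9 - (0 - X) = 9 - (-1)*X = 9 + X)
P(u) = 108 (P(u) = 3*4*(1 + 2*4) = 3*4*(1 + 8) = 3*4*9 = 108)
E(n, H) = 4 - H (E(n, H) = (9 - 5) - H = 4 - H)
-2303/A(E(1, P(1))) = -2303/(4 - 1*108) = -2303/(4 - 108) = -2303/(-104) = -2303*(-1/104) = 2303/104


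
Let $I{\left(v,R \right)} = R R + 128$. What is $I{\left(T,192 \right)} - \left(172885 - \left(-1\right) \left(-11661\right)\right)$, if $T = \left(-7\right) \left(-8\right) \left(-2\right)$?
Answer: $-124232$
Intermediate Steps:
$T = -112$ ($T = 56 \left(-2\right) = -112$)
$I{\left(v,R \right)} = 128 + R^{2}$ ($I{\left(v,R \right)} = R^{2} + 128 = 128 + R^{2}$)
$I{\left(T,192 \right)} - \left(172885 - \left(-1\right) \left(-11661\right)\right) = \left(128 + 192^{2}\right) - \left(172885 - \left(-1\right) \left(-11661\right)\right) = \left(128 + 36864\right) - \left(172885 - 11661\right) = 36992 - \left(172885 - 11661\right) = 36992 - 161224 = -124232$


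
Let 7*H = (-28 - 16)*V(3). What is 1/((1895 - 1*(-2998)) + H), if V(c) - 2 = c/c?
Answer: 7/34119 ≈ 0.00020516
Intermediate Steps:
V(c) = 3 (V(c) = 2 + c/c = 2 + 1 = 3)
H = -132/7 (H = ((-28 - 16)*3)/7 = (-44*3)/7 = (1/7)*(-132) = -132/7 ≈ -18.857)
1/((1895 - 1*(-2998)) + H) = 1/((1895 - 1*(-2998)) - 132/7) = 1/((1895 + 2998) - 132/7) = 1/(4893 - 132/7) = 1/(34119/7) = 7/34119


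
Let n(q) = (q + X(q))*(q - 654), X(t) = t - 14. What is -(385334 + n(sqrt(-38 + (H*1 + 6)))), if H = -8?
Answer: -394410 + 2644*I*sqrt(10) ≈ -3.9441e+5 + 8361.1*I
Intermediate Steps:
X(t) = -14 + t
n(q) = (-654 + q)*(-14 + 2*q) (n(q) = (q + (-14 + q))*(q - 654) = (-14 + 2*q)*(-654 + q) = (-654 + q)*(-14 + 2*q))
-(385334 + n(sqrt(-38 + (H*1 + 6)))) = -(385334 + (9156 - 1322*sqrt(-38 + (-8*1 + 6)) + 2*(sqrt(-38 + (-8*1 + 6)))**2)) = -(385334 + (9156 - 1322*sqrt(-38 + (-8 + 6)) + 2*(sqrt(-38 + (-8 + 6)))**2)) = -(385334 + (9156 - 1322*sqrt(-38 - 2) + 2*(sqrt(-38 - 2))**2)) = -(385334 + (9156 - 2644*I*sqrt(10) + 2*(sqrt(-40))**2)) = -(385334 + (9156 - 2644*I*sqrt(10) + 2*(2*I*sqrt(10))**2)) = -(385334 + (9156 - 2644*I*sqrt(10) + 2*(-40))) = -(385334 + (9156 - 2644*I*sqrt(10) - 80)) = -(385334 + (9076 - 2644*I*sqrt(10))) = -(394410 - 2644*I*sqrt(10)) = -394410 + 2644*I*sqrt(10)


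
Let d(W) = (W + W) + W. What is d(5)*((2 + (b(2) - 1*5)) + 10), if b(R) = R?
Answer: 135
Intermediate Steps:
d(W) = 3*W (d(W) = 2*W + W = 3*W)
d(5)*((2 + (b(2) - 1*5)) + 10) = (3*5)*((2 + (2 - 1*5)) + 10) = 15*((2 + (2 - 5)) + 10) = 15*((2 - 3) + 10) = 15*(-1 + 10) = 15*9 = 135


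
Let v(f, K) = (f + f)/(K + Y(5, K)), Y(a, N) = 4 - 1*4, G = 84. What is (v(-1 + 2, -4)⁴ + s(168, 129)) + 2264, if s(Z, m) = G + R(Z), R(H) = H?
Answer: 40257/16 ≈ 2516.1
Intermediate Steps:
Y(a, N) = 0 (Y(a, N) = 4 - 4 = 0)
v(f, K) = 2*f/K (v(f, K) = (f + f)/(K + 0) = (2*f)/K = 2*f/K)
s(Z, m) = 84 + Z
(v(-1 + 2, -4)⁴ + s(168, 129)) + 2264 = ((2*(-1 + 2)/(-4))⁴ + (84 + 168)) + 2264 = ((2*1*(-¼))⁴ + 252) + 2264 = ((-½)⁴ + 252) + 2264 = (1/16 + 252) + 2264 = 4033/16 + 2264 = 40257/16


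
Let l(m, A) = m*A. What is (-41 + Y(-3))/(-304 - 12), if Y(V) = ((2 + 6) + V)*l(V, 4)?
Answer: 101/316 ≈ 0.31962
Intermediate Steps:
l(m, A) = A*m
Y(V) = 4*V*(8 + V) (Y(V) = ((2 + 6) + V)*(4*V) = (8 + V)*(4*V) = 4*V*(8 + V))
(-41 + Y(-3))/(-304 - 12) = (-41 + 4*(-3)*(8 - 3))/(-304 - 12) = (-41 + 4*(-3)*5)/(-316) = (-41 - 60)*(-1/316) = -101*(-1/316) = 101/316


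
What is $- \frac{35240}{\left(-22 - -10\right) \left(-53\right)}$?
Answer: $- \frac{8810}{159} \approx -55.409$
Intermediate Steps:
$- \frac{35240}{\left(-22 - -10\right) \left(-53\right)} = - \frac{35240}{\left(-22 + \left(-28 + 38\right)\right) \left(-53\right)} = - \frac{35240}{\left(-22 + 10\right) \left(-53\right)} = - \frac{35240}{\left(-12\right) \left(-53\right)} = - \frac{35240}{636} = \left(-35240\right) \frac{1}{636} = - \frac{8810}{159}$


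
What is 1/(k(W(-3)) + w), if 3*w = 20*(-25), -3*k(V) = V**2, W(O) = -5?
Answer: -1/175 ≈ -0.0057143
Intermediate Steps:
k(V) = -V**2/3
w = -500/3 (w = (20*(-25))/3 = (1/3)*(-500) = -500/3 ≈ -166.67)
1/(k(W(-3)) + w) = 1/(-1/3*(-5)**2 - 500/3) = 1/(-1/3*25 - 500/3) = 1/(-25/3 - 500/3) = 1/(-175) = -1/175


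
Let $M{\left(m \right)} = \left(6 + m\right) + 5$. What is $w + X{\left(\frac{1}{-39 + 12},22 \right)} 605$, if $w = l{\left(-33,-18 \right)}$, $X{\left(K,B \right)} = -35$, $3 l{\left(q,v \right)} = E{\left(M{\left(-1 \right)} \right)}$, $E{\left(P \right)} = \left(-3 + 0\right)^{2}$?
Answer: $-21172$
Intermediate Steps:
$M{\left(m \right)} = 11 + m$
$E{\left(P \right)} = 9$ ($E{\left(P \right)} = \left(-3\right)^{2} = 9$)
$l{\left(q,v \right)} = 3$ ($l{\left(q,v \right)} = \frac{1}{3} \cdot 9 = 3$)
$w = 3$
$w + X{\left(\frac{1}{-39 + 12},22 \right)} 605 = 3 - 21175 = -21172$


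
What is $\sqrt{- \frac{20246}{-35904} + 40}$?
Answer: $\frac{\sqrt{817043766}}{4488} \approx 6.369$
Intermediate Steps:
$\sqrt{- \frac{20246}{-35904} + 40} = \sqrt{\left(-20246\right) \left(- \frac{1}{35904}\right) + 40} = \sqrt{\frac{10123}{17952} + 40} = \sqrt{\frac{728203}{17952}} = \frac{\sqrt{817043766}}{4488}$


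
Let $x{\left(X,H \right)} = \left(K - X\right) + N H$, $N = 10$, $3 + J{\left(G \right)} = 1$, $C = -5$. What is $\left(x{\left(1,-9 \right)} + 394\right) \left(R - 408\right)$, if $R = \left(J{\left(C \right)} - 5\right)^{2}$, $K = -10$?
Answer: $-105187$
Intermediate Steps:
$J{\left(G \right)} = -2$ ($J{\left(G \right)} = -3 + 1 = -2$)
$R = 49$ ($R = \left(-2 - 5\right)^{2} = \left(-7\right)^{2} = 49$)
$x{\left(X,H \right)} = -10 - X + 10 H$ ($x{\left(X,H \right)} = \left(-10 - X\right) + 10 H = -10 - X + 10 H$)
$\left(x{\left(1,-9 \right)} + 394\right) \left(R - 408\right) = \left(\left(-10 - 1 + 10 \left(-9\right)\right) + 394\right) \left(49 - 408\right) = \left(\left(-10 - 1 - 90\right) + 394\right) \left(-359\right) = \left(-101 + 394\right) \left(-359\right) = 293 \left(-359\right) = -105187$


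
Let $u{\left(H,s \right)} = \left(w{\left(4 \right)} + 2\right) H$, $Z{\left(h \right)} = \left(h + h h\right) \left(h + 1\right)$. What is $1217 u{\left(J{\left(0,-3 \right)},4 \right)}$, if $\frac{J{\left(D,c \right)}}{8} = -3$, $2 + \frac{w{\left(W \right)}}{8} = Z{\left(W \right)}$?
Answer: $-22957488$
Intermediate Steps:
$Z{\left(h \right)} = \left(1 + h\right) \left(h + h^{2}\right)$ ($Z{\left(h \right)} = \left(h + h^{2}\right) \left(1 + h\right) = \left(1 + h\right) \left(h + h^{2}\right)$)
$w{\left(W \right)} = -16 + 8 W \left(1 + W^{2} + 2 W\right)$
$J{\left(D,c \right)} = -24$ ($J{\left(D,c \right)} = 8 \left(-3\right) = -24$)
$u{\left(H,s \right)} = 786 H$ ($u{\left(H,s \right)} = \left(\left(-16 + 8 \cdot 4 \left(1 + 4^{2} + 2 \cdot 4\right)\right) + 2\right) H = \left(\left(-16 + 8 \cdot 4 \left(1 + 16 + 8\right)\right) + 2\right) H = \left(\left(-16 + 8 \cdot 4 \cdot 25\right) + 2\right) H = \left(\left(-16 + 800\right) + 2\right) H = \left(784 + 2\right) H = 786 H$)
$1217 u{\left(J{\left(0,-3 \right)},4 \right)} = 1217 \cdot 786 \left(-24\right) = 1217 \left(-18864\right) = -22957488$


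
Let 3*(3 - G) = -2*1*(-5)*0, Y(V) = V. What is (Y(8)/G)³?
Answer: 512/27 ≈ 18.963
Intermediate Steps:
G = 3 (G = 3 - (-2)*(1*(-5))*0/3 = 3 - (-2)*(-5*0)/3 = 3 - (-2)*0/3 = 3 - ⅓*0 = 3 + 0 = 3)
(Y(8)/G)³ = (8/3)³ = 512/27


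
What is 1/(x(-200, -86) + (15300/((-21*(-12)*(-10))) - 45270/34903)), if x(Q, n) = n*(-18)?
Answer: 488642/752817281 ≈ 0.00064908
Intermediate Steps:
x(Q, n) = -18*n
1/(x(-200, -86) + (15300/((-21*(-12)*(-10))) - 45270/34903)) = 1/(-18*(-86) + (15300/((-21*(-12)*(-10))) - 45270/34903)) = 1/(1548 + (15300/((252*(-10))) - 45270*1/34903)) = 1/(1548 + (15300/(-2520) - 45270/34903)) = 1/(1548 + (15300*(-1/2520) - 45270/34903)) = 1/(1548 + (-85/14 - 45270/34903)) = 1/(1548 - 3600535/488642) = 1/(752817281/488642) = 488642/752817281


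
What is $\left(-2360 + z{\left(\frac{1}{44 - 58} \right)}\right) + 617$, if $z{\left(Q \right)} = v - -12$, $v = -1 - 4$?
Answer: $-1736$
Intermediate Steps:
$v = -5$ ($v = -1 - 4 = -5$)
$z{\left(Q \right)} = 7$ ($z{\left(Q \right)} = -5 - -12 = -5 + 12 = 7$)
$\left(-2360 + z{\left(\frac{1}{44 - 58} \right)}\right) + 617 = \left(-2360 + 7\right) + 617 = -2353 + 617 = -1736$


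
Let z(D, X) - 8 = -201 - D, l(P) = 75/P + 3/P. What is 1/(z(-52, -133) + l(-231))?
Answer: -77/10883 ≈ -0.0070753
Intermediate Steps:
l(P) = 78/P
z(D, X) = -193 - D (z(D, X) = 8 + (-201 - D) = -193 - D)
1/(z(-52, -133) + l(-231)) = 1/((-193 - 1*(-52)) + 78/(-231)) = 1/((-193 + 52) + 78*(-1/231)) = 1/(-141 - 26/77) = 1/(-10883/77) = -77/10883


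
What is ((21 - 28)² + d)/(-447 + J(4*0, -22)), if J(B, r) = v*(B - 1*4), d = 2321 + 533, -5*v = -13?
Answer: -14515/2287 ≈ -6.3467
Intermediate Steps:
v = 13/5 (v = -⅕*(-13) = 13/5 ≈ 2.6000)
d = 2854
J(B, r) = -52/5 + 13*B/5 (J(B, r) = 13*(B - 1*4)/5 = 13*(B - 4)/5 = 13*(-4 + B)/5 = -52/5 + 13*B/5)
((21 - 28)² + d)/(-447 + J(4*0, -22)) = ((21 - 28)² + 2854)/(-447 + (-52/5 + 13*(4*0)/5)) = ((-7)² + 2854)/(-447 + (-52/5 + (13/5)*0)) = (49 + 2854)/(-447 + (-52/5 + 0)) = 2903/(-447 - 52/5) = 2903/(-2287/5) = 2903*(-5/2287) = -14515/2287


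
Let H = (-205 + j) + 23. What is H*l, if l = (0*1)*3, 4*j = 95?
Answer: 0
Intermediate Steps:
j = 95/4 (j = (¼)*95 = 95/4 ≈ 23.750)
H = -633/4 (H = (-205 + 95/4) + 23 = -725/4 + 23 = -633/4 ≈ -158.25)
l = 0 (l = 0*3 = 0)
H*l = -633/4*0 = 0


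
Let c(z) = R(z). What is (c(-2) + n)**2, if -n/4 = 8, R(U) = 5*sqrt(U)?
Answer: 974 - 320*I*sqrt(2) ≈ 974.0 - 452.55*I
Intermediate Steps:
c(z) = 5*sqrt(z)
n = -32 (n = -4*8 = -32)
(c(-2) + n)**2 = (5*sqrt(-2) - 32)**2 = (5*(I*sqrt(2)) - 32)**2 = (5*I*sqrt(2) - 32)**2 = (-32 + 5*I*sqrt(2))**2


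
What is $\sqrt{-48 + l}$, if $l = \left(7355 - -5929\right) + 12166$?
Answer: $\sqrt{25402} \approx 159.38$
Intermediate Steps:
$l = 25450$ ($l = \left(7355 + 5929\right) + 12166 = 13284 + 12166 = 25450$)
$\sqrt{-48 + l} = \sqrt{-48 + 25450} = \sqrt{25402}$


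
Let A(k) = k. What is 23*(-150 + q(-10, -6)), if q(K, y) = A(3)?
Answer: -3381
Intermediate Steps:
q(K, y) = 3
23*(-150 + q(-10, -6)) = 23*(-150 + 3) = 23*(-147) = -3381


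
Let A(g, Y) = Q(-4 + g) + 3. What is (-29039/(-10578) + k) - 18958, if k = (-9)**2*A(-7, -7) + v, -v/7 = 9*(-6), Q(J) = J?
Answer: -203364745/10578 ≈ -19225.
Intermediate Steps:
v = 378 (v = -63*(-6) = -7*(-54) = 378)
A(g, Y) = -1 + g (A(g, Y) = (-4 + g) + 3 = -1 + g)
k = -270 (k = (-9)**2*(-1 - 7) + 378 = 81*(-8) + 378 = -648 + 378 = -270)
(-29039/(-10578) + k) - 18958 = (-29039/(-10578) - 270) - 18958 = (-29039*(-1/10578) - 270) - 18958 = (29039/10578 - 270) - 18958 = -2827021/10578 - 18958 = -203364745/10578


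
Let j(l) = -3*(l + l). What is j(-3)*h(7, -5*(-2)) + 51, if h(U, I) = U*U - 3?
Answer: 879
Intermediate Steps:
h(U, I) = -3 + U**2 (h(U, I) = U**2 - 3 = -3 + U**2)
j(l) = -6*l
j(-3)*h(7, -5*(-2)) + 51 = (-6*(-3))*(-3 + 7**2) + 51 = 18*(-3 + 49) + 51 = 18*46 + 51 = 828 + 51 = 879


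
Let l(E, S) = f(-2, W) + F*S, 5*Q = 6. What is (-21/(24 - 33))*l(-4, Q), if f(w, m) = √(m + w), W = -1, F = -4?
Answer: -56/5 + 7*I*√3/3 ≈ -11.2 + 4.0415*I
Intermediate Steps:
Q = 6/5 (Q = (⅕)*6 = 6/5 ≈ 1.2000)
l(E, S) = -4*S + I*√3 (l(E, S) = √(-1 - 2) - 4*S = √(-3) - 4*S = I*√3 - 4*S = -4*S + I*√3)
(-21/(24 - 33))*l(-4, Q) = (-21/(24 - 33))*(-4*6/5 + I*√3) = (-21/(-9))*(-24/5 + I*√3) = (-⅑*(-21))*(-24/5 + I*√3) = 7*(-24/5 + I*√3)/3 = -56/5 + 7*I*√3/3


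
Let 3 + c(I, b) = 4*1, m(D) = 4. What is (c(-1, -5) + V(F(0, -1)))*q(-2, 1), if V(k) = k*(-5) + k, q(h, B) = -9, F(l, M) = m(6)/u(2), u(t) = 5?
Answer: 99/5 ≈ 19.800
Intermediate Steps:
c(I, b) = 1 (c(I, b) = -3 + 4*1 = -3 + 4 = 1)
F(l, M) = ⅘ (F(l, M) = 4/5 = 4*(⅕) = ⅘)
V(k) = -4*k (V(k) = -5*k + k = -4*k)
(c(-1, -5) + V(F(0, -1)))*q(-2, 1) = (1 - 4*⅘)*(-9) = (1 - 16/5)*(-9) = -11/5*(-9) = 99/5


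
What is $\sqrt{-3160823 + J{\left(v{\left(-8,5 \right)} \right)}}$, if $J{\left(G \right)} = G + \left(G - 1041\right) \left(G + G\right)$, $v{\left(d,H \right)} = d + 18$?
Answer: $i \sqrt{3181433} \approx 1783.7 i$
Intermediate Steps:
$v{\left(d,H \right)} = 18 + d$
$J{\left(G \right)} = G + 2 G \left(-1041 + G\right)$ ($J{\left(G \right)} = G + \left(-1041 + G\right) 2 G = G + 2 G \left(-1041 + G\right)$)
$\sqrt{-3160823 + J{\left(v{\left(-8,5 \right)} \right)}} = \sqrt{-3160823 + \left(18 - 8\right) \left(-2081 + 2 \left(18 - 8\right)\right)} = \sqrt{-3160823 + 10 \left(-2081 + 2 \cdot 10\right)} = \sqrt{-3160823 + 10 \left(-2081 + 20\right)} = \sqrt{-3160823 + 10 \left(-2061\right)} = \sqrt{-3160823 - 20610} = \sqrt{-3181433} = i \sqrt{3181433}$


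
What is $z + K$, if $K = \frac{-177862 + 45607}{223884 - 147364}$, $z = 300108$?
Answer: $\frac{4592826381}{15304} \approx 3.0011 \cdot 10^{5}$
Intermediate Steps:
$K = - \frac{26451}{15304}$ ($K = - \frac{132255}{76520} = \left(-132255\right) \frac{1}{76520} = - \frac{26451}{15304} \approx -1.7284$)
$z + K = 300108 - \frac{26451}{15304} = \frac{4592826381}{15304}$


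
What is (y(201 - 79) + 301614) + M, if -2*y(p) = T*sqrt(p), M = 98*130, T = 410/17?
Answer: 314354 - 205*sqrt(122)/17 ≈ 3.1422e+5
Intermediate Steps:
T = 410/17 (T = 410*(1/17) = 410/17 ≈ 24.118)
M = 12740
y(p) = -205*sqrt(p)/17
(y(201 - 79) + 301614) + M = (-205*sqrt(201 - 79)/17 + 301614) + 12740 = (-205*sqrt(122)/17 + 301614) + 12740 = (301614 - 205*sqrt(122)/17) + 12740 = 314354 - 205*sqrt(122)/17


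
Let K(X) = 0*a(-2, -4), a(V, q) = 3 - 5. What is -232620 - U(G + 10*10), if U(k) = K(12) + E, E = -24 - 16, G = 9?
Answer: -232580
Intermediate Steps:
a(V, q) = -2
E = -40
K(X) = 0 (K(X) = 0*(-2) = 0)
U(k) = -40 (U(k) = 0 - 40 = -40)
-232620 - U(G + 10*10) = -232620 - 1*(-40) = -232620 + 40 = -232580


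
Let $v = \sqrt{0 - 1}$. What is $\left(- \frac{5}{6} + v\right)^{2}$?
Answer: $\frac{\left(-5 + 6 i\right)^{2}}{36} \approx -0.30556 - 1.6667 i$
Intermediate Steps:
$v = i$ ($v = \sqrt{-1} = i \approx 1.0 i$)
$\left(- \frac{5}{6} + v\right)^{2} = \left(- \frac{5}{6} + i\right)^{2}$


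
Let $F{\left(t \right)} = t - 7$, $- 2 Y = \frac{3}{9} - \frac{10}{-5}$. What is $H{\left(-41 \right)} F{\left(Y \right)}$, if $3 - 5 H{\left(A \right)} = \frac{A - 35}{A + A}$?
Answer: $- \frac{833}{246} \approx -3.3862$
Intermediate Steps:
$H{\left(A \right)} = \frac{3}{5} - \frac{-35 + A}{10 A}$ ($H{\left(A \right)} = \frac{3}{5} - \frac{\left(A - 35\right) \frac{1}{A + A}}{5} = \frac{3}{5} - \frac{\left(-35 + A\right) \frac{1}{2 A}}{5} = \frac{3}{5} - \frac{\frac{1}{2} \frac{1}{A} \left(-35 + A\right)}{5} = \frac{3}{5} - \frac{-35 + A}{10 A}$)
$Y = - \frac{7}{6}$ ($Y = - \frac{\frac{3}{9} - \frac{10}{-5}}{2} = - \frac{3 \cdot \frac{1}{9} - -2}{2} = - \frac{\frac{1}{3} + 2}{2} = \left(- \frac{1}{2}\right) \frac{7}{3} = - \frac{7}{6} \approx -1.1667$)
$F{\left(t \right)} = -7 + t$ ($F{\left(t \right)} = t - 7 = -7 + t$)
$H{\left(-41 \right)} F{\left(Y \right)} = \frac{7 - 41}{2 \left(-41\right)} \left(-7 - \frac{7}{6}\right) = \frac{1}{2} \left(- \frac{1}{41}\right) \left(-34\right) \left(- \frac{49}{6}\right) = \frac{17}{41} \left(- \frac{49}{6}\right) = - \frac{833}{246}$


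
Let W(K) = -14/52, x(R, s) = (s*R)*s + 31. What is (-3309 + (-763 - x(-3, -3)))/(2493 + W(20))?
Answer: -105976/64811 ≈ -1.6352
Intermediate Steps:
x(R, s) = 31 + R*s**2 (x(R, s) = (R*s)*s + 31 = R*s**2 + 31 = 31 + R*s**2)
W(K) = -7/26 (W(K) = -14*1/52 = -7/26)
(-3309 + (-763 - x(-3, -3)))/(2493 + W(20)) = (-3309 + (-763 - (31 - 3*(-3)**2)))/(2493 - 7/26) = (-3309 + (-763 - (31 - 3*9)))/(64811/26) = (-3309 + (-763 - (31 - 27)))*(26/64811) = (-3309 + (-763 - 1*4))*(26/64811) = (-3309 + (-763 - 4))*(26/64811) = (-3309 - 767)*(26/64811) = -4076*26/64811 = -105976/64811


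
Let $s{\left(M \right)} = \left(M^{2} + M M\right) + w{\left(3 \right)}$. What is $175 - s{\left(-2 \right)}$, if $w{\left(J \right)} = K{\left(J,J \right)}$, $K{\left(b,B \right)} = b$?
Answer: $164$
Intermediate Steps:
$w{\left(J \right)} = J$
$s{\left(M \right)} = 3 + 2 M^{2}$ ($s{\left(M \right)} = \left(M^{2} + M M\right) + 3 = \left(M^{2} + M^{2}\right) + 3 = 2 M^{2} + 3 = 3 + 2 M^{2}$)
$175 - s{\left(-2 \right)} = 175 - \left(3 + 2 \left(-2\right)^{2}\right) = 175 - \left(3 + 2 \cdot 4\right) = 175 - \left(3 + 8\right) = 175 - 11 = 164$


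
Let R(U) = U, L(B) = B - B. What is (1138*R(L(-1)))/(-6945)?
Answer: 0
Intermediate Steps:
L(B) = 0
(1138*R(L(-1)))/(-6945) = (1138*0)/(-6945) = 0*(-1/6945) = 0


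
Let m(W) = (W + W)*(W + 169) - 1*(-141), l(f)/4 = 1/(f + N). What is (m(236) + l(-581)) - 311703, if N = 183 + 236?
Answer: -9752564/81 ≈ -1.2040e+5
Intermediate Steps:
N = 419
l(f) = 4/(419 + f) (l(f) = 4/(f + 419) = 4/(419 + f))
m(W) = 141 + 2*W*(169 + W) (m(W) = (2*W)*(169 + W) + 141 = 2*W*(169 + W) + 141 = 141 + 2*W*(169 + W))
(m(236) + l(-581)) - 311703 = ((141 + 2*236**2 + 338*236) + 4/(419 - 581)) - 311703 = ((141 + 2*55696 + 79768) + 4/(-162)) - 311703 = ((141 + 111392 + 79768) + 4*(-1/162)) - 311703 = (191301 - 2/81) - 311703 = 15495379/81 - 311703 = -9752564/81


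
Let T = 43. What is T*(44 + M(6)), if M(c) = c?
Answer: 2150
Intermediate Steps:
T*(44 + M(6)) = 43*(44 + 6) = 43*50 = 2150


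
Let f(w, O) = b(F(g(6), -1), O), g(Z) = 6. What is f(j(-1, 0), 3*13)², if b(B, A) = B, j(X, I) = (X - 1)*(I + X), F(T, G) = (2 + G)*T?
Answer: 36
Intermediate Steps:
F(T, G) = T*(2 + G)
j(X, I) = (-1 + X)*(I + X)
f(w, O) = 6 (f(w, O) = 6*(2 - 1) = 6*1 = 6)
f(j(-1, 0), 3*13)² = 6² = 36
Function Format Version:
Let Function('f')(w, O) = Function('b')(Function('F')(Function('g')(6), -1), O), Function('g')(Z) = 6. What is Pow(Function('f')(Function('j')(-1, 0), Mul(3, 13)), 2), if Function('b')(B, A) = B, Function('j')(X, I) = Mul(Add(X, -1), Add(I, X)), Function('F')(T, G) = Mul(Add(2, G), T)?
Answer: 36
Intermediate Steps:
Function('F')(T, G) = Mul(T, Add(2, G))
Function('j')(X, I) = Mul(Add(-1, X), Add(I, X))
Function('f')(w, O) = 6 (Function('f')(w, O) = Mul(6, Add(2, -1)) = Mul(6, 1) = 6)
Pow(Function('f')(Function('j')(-1, 0), Mul(3, 13)), 2) = Pow(6, 2) = 36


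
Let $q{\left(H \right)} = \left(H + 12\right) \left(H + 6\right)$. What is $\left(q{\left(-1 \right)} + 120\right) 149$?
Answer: $26075$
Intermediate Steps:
$q{\left(H \right)} = \left(6 + H\right) \left(12 + H\right)$ ($q{\left(H \right)} = \left(12 + H\right) \left(6 + H\right) = \left(6 + H\right) \left(12 + H\right)$)
$\left(q{\left(-1 \right)} + 120\right) 149 = \left(\left(72 + \left(-1\right)^{2} + 18 \left(-1\right)\right) + 120\right) 149 = \left(\left(72 + 1 - 18\right) + 120\right) 149 = \left(55 + 120\right) 149 = 175 \cdot 149 = 26075$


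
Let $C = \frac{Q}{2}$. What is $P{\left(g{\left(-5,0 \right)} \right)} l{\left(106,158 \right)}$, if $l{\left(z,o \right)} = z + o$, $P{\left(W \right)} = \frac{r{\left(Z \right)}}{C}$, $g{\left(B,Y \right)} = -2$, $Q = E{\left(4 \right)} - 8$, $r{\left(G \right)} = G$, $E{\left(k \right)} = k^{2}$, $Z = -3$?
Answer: $-198$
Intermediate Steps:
$Q = 8$ ($Q = 4^{2} - 8 = 16 - 8 = 8$)
$C = 4$ ($C = \frac{8}{2} = 8 \cdot \frac{1}{2} = 4$)
$P{\left(W \right)} = - \frac{3}{4}$
$l{\left(z,o \right)} = o + z$
$P{\left(g{\left(-5,0 \right)} \right)} l{\left(106,158 \right)} = - \frac{3 \left(158 + 106\right)}{4} = \left(- \frac{3}{4}\right) 264 = -198$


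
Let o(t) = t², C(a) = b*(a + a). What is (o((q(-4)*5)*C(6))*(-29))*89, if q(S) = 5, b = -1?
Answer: -232290000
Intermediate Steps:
C(a) = -2*a (C(a) = -(a + a) = -2*a)
(o((q(-4)*5)*C(6))*(-29))*89 = (((5*5)*(-2*6))²*(-29))*89 = ((25*(-12))²*(-29))*89 = ((-300)²*(-29))*89 = (90000*(-29))*89 = -2610000*89 = -232290000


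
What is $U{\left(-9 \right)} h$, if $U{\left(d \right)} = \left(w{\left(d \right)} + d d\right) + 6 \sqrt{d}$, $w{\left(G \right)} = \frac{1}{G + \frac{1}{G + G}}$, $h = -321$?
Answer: $- \frac{4232385}{163} - 5778 i \approx -25966.0 - 5778.0 i$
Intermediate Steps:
$w{\left(G \right)} = \frac{1}{G + \frac{1}{2 G}}$
$U{\left(d \right)} = d^{2} + 6 \sqrt{d} + \frac{2 d}{1 + 2 d^{2}}$ ($U{\left(d \right)} = \left(\frac{2 d}{1 + 2 d^{2}} + d d\right) + 6 \sqrt{d} = \left(\frac{2 d}{1 + 2 d^{2}} + d^{2}\right) + 6 \sqrt{d} = \left(d^{2} + \frac{2 d}{1 + 2 d^{2}}\right) + 6 \sqrt{d} = d^{2} + 6 \sqrt{d} + \frac{2 d}{1 + 2 d^{2}}$)
$U{\left(-9 \right)} h = \frac{2 \left(-9\right) + \left(1 + 2 \left(-9\right)^{2}\right) \left(\left(-9\right)^{2} + 6 \sqrt{-9}\right)}{1 + 2 \left(-9\right)^{2}} \left(-321\right) = \frac{-18 + \left(1 + 2 \cdot 81\right) \left(81 + 6 \cdot 3 i\right)}{1 + 2 \cdot 81} \left(-321\right) = \frac{-18 + \left(1 + 162\right) \left(81 + 18 i\right)}{1 + 162} \left(-321\right) = \frac{-18 + 163 \left(81 + 18 i\right)}{163} \left(-321\right) = \frac{-18 + \left(13203 + 2934 i\right)}{163} \left(-321\right) = \frac{13185 + 2934 i}{163} \left(-321\right) = \left(\frac{13185}{163} + 18 i\right) \left(-321\right) = - \frac{4232385}{163} - 5778 i$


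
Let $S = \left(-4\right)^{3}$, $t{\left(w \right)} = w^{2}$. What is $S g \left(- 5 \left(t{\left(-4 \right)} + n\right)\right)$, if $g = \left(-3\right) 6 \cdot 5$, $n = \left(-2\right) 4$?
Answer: $-230400$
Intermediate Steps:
$n = -8$
$g = -90$ ($g = \left(-18\right) 5 = -90$)
$S = -64$
$S g \left(- 5 \left(t{\left(-4 \right)} + n\right)\right) = \left(-64\right) \left(-90\right) \left(- 5 \left(\left(-4\right)^{2} - 8\right)\right) = 5760 \left(- 5 \left(16 - 8\right)\right) = 5760 \left(\left(-5\right) 8\right) = 5760 \left(-40\right) = -230400$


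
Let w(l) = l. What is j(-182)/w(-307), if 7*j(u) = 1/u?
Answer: 1/391118 ≈ 2.5568e-6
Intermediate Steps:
j(u) = 1/(7*u)
j(-182)/w(-307) = ((⅐)/(-182))/(-307) = ((⅐)*(-1/182))*(-1/307) = -1/1274*(-1/307) = 1/391118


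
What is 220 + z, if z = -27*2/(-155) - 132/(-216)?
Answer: 616477/2790 ≈ 220.96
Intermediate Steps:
z = 2677/2790 (z = -54*(-1/155) - 132*(-1/216) = 54/155 + 11/18 = 2677/2790 ≈ 0.95950)
220 + z = 220 + 2677/2790 = 616477/2790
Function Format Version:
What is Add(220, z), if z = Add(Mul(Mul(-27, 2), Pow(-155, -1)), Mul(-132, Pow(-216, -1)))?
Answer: Rational(616477, 2790) ≈ 220.96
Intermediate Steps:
z = Rational(2677, 2790) (z = Add(Mul(-54, Rational(-1, 155)), Mul(-132, Rational(-1, 216))) = Add(Rational(54, 155), Rational(11, 18)) = Rational(2677, 2790) ≈ 0.95950)
Add(220, z) = Add(220, Rational(2677, 2790)) = Rational(616477, 2790)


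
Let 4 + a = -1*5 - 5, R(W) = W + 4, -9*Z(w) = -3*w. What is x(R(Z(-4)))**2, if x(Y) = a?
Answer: 196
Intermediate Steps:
Z(w) = w/3 (Z(w) = -(-1)*w/3 = w/3)
R(W) = 4 + W
a = -14 (a = -4 + (-1*5 - 5) = -4 + (-5 - 5) = -4 - 10 = -14)
x(Y) = -14
x(R(Z(-4)))**2 = (-14)**2 = 196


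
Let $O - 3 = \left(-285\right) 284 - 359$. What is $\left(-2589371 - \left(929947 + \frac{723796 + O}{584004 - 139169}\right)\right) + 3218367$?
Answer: $- \frac{26774836117}{88967} \approx -3.0095 \cdot 10^{5}$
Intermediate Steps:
$O = -81296$ ($O = 3 - 81299 = -81296$)
$\left(-2589371 - \left(929947 + \frac{723796 + O}{584004 - 139169}\right)\right) + 3218367 = \left(-2589371 - \left(929947 + \frac{723796 - 81296}{584004 - 139169}\right)\right) + 3218367 = \left(-2589371 - \left(929947 + \frac{642500}{444835}\right)\right) + 3218367 = \left(-2589371 - \left(929947 + 642500 \cdot \frac{1}{444835}\right)\right) + 3218367 = \left(-2589371 - \frac{82734723249}{88967}\right) + 3218367 = - \frac{313103293006}{88967} + 3218367 = - \frac{26774836117}{88967}$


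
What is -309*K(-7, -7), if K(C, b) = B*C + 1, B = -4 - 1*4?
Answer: -17613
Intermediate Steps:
B = -8 (B = -4 - 4 = -8)
K(C, b) = 1 - 8*C (K(C, b) = -8*C + 1 = 1 - 8*C)
-309*K(-7, -7) = -309*(1 - 8*(-7)) = -309*(1 + 56) = -309*57 = -17613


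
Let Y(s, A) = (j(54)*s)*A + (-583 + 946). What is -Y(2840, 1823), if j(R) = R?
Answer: -279575643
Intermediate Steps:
Y(s, A) = 363 + 54*A*s (Y(s, A) = (54*s)*A + (-583 + 946) = 54*A*s + 363 = 363 + 54*A*s)
-Y(2840, 1823) = -(363 + 54*1823*2840) = -(363 + 279575280) = -1*279575643 = -279575643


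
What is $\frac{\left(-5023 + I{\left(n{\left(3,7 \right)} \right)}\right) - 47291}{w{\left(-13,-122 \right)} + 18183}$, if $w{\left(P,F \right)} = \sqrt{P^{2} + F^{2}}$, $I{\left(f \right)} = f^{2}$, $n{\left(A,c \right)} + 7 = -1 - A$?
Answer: $- \frac{949025319}{330606436} + \frac{52193 \sqrt{15053}}{330606436} \approx -2.8512$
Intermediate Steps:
$n{\left(A,c \right)} = -8 - A$ ($n{\left(A,c \right)} = -7 - \left(1 + A\right) = -8 - A$)
$w{\left(P,F \right)} = \sqrt{F^{2} + P^{2}}$
$\frac{\left(-5023 + I{\left(n{\left(3,7 \right)} \right)}\right) - 47291}{w{\left(-13,-122 \right)} + 18183} = \frac{\left(-5023 + \left(-8 - 3\right)^{2}\right) - 47291}{\sqrt{\left(-122\right)^{2} + \left(-13\right)^{2}} + 18183} = \frac{\left(-5023 + \left(-8 - 3\right)^{2}\right) - 47291}{\sqrt{14884 + 169} + 18183} = \frac{\left(-5023 + \left(-11\right)^{2}\right) - 47291}{\sqrt{15053} + 18183} = \frac{\left(-5023 + 121\right) - 47291}{18183 + \sqrt{15053}} = \frac{-4902 - 47291}{18183 + \sqrt{15053}} = - \frac{52193}{18183 + \sqrt{15053}}$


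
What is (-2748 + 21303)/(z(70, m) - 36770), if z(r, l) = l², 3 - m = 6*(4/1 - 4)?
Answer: -18555/36761 ≈ -0.50475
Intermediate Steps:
m = 3 (m = 3 - 6*(4/1 - 4) = 3 - 6*(4*1 - 4) = 3 - 6*(4 - 4) = 3 - 6*0 = 3 - 1*0 = 3 + 0 = 3)
(-2748 + 21303)/(z(70, m) - 36770) = (-2748 + 21303)/(3² - 36770) = 18555/(9 - 36770) = 18555/(-36761) = 18555*(-1/36761) = -18555/36761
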